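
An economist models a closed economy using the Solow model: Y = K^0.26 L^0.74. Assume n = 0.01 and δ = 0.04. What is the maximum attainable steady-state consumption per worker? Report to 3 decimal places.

The effective depreciation rate is n + δ = 0.01 + 0.04 = 0.05.
Golden rule sets MPK = n+δ: 0.26·k^(0.26−1) = 0.05, so k_gold = (0.26/0.05)^(1/0.74) ≈ 9.2805.
y_gold = 9.2805^0.26 ≈ 1.7847.
c_gold = y_gold − (n+δ)·k_gold = 1.7847 − 0.05·9.2805 ≈ 1.3207.

c_gold ≈ 1.321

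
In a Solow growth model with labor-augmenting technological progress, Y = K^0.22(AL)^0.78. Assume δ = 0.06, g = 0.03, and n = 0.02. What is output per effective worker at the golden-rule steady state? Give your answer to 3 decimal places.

The effective depreciation rate is n + g + δ = 0.02 + 0.03 + 0.06 = 0.11.
At the golden rule the marginal product of capital equals n+g+δ: 0.22·k^(0.22−1) = 0.11. Solving, k_gold = (0.22/0.11)^(1/0.78) ≈ 2.4318.
Output: y_gold = k_gold^0.22 = 2.4318^0.22 ≈ 1.2159.

y_gold ≈ 1.216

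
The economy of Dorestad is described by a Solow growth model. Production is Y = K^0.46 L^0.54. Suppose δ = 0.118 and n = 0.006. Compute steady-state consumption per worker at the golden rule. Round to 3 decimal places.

c_gold ≈ 1.650

Capital per worker breaks even when investment replaces (n + δ)·k; here n + δ = 0.124.
At the golden rule the marginal product of capital equals n+δ: 0.46·k^(0.46−1) = 0.124. Solving, k_gold = (0.46/0.124)^(1/0.54) ≈ 11.3325.
y_gold = 11.3325^0.46 ≈ 3.0549.
c_gold = y_gold − (n+δ)·k_gold = 3.0549 − 0.124·11.3325 ≈ 1.6496.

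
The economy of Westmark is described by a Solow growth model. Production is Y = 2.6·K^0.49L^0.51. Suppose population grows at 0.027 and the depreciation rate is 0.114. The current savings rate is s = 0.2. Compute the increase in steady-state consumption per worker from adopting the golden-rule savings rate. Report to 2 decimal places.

Break-even investment rate: n + δ = 0.027 + 0.114 = 0.141.
Current steady state (s = 0.2): k* = (0.2·2.6/0.141)^(1/0.51) ≈ 12.9224, y* = 2.6·12.9224^0.49 ≈ 9.1103, c* = (1−0.2)·9.1103 ≈ 7.2882.
Golden rule sets MPK = n+δ: 0.49·2.6·k^(0.49−1) = 0.141, so k_gold = (0.49·2.6/0.141)^(1/0.51) ≈ 74.8880.
y_gold = 2.6·74.8880^0.49 ≈ 21.5494, c_gold = y_gold − 0.141·k_gold ≈ 10.9902.
Gain: Δc = 10.9902 − 7.2882 ≈ 3.7020.

Δc ≈ 3.70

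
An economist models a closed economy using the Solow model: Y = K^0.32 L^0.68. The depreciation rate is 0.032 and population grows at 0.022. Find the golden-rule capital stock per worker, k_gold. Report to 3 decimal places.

The effective depreciation rate is n + δ = 0.022 + 0.032 = 0.054.
Setting f'(k) = n+δ gives 0.32·k^(0.32−1) = 0.054, hence k_gold = (0.32/0.054)^(1/0.68) ≈ 13.6901.

k_gold ≈ 13.690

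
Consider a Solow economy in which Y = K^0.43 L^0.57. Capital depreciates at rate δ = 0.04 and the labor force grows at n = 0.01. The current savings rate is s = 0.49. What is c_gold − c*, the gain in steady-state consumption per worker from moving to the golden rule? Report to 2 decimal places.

The effective depreciation rate is n + δ = 0.01 + 0.04 = 0.05.
Current steady state (s = 0.49): k* = (0.49/0.05)^(1/0.57) ≈ 54.8268, y* = 54.8268^0.43 ≈ 5.5946, c* = (1−0.49)·5.5946 ≈ 2.8532.
At the golden rule the marginal product of capital equals n+δ: 0.43·k^(0.43−1) = 0.05. Solving, k_gold = (0.43/0.05)^(1/0.57) ≈ 43.5984.
y_gold = 43.5984^0.43 ≈ 5.0696, c_gold = y_gold − 0.05·k_gold ≈ 2.8897.
Gain: Δc = 2.8897 − 2.8532 ≈ 0.0364.

Δc ≈ 0.04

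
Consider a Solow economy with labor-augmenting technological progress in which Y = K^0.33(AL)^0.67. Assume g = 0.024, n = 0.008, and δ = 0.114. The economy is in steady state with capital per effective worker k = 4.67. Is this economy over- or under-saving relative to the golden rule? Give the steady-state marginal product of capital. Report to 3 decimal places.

Capital per effective worker breaks even when investment replaces (n + g + δ)·k; here n + g + δ = 0.146.
MPK = 0.33·k^(0.33−1) = 0.33·4.67^(-0.67) ≈ 0.1175.
MPK < 0.146, so the economy is dynamically inefficient (over-saving).

over-saving; MPK ≈ 0.118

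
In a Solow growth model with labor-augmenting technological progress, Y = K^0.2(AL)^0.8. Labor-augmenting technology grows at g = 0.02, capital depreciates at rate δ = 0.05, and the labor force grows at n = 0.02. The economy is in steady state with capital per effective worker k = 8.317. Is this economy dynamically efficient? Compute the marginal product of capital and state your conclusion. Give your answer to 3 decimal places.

The effective depreciation rate is n + g + δ = 0.02 + 0.02 + 0.05 = 0.09.
MPK = 0.2·k^(0.2−1) = 0.2·8.317^(-0.8) ≈ 0.0367.
MPK < 0.09, so the economy is dynamically inefficient (over-saving).

dynamically inefficient; MPK ≈ 0.037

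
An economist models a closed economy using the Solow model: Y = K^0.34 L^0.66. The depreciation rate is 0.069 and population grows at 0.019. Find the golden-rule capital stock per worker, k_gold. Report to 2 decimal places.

k_gold ≈ 7.75

n + δ = 0.019 + 0.069 = 0.088.
At the golden rule the marginal product of capital equals n+δ: 0.34·k^(0.34−1) = 0.088. Solving, k_gold = (0.34/0.088)^(1/0.66) ≈ 7.7515.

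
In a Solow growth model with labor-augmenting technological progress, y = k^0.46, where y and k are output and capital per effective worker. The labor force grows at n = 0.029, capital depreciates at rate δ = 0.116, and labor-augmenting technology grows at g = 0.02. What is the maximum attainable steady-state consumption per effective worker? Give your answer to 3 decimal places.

c_gold ≈ 1.293

The effective depreciation rate is n + g + δ = 0.029 + 0.02 + 0.116 = 0.165.
Golden rule sets MPK = n+g+δ: 0.46·k^(0.46−1) = 0.165, so k_gold = (0.46/0.165)^(1/0.54) ≈ 6.6770.
y_gold = 6.6770^0.46 ≈ 2.3950.
c_gold = y_gold − (n+g+δ)·k_gold = 2.3950 − 0.165·6.6770 ≈ 1.2933.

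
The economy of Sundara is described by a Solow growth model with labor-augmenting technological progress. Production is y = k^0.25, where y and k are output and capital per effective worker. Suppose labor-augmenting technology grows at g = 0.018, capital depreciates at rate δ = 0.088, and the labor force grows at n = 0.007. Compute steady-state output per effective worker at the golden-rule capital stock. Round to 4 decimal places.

The effective depreciation rate is n + g + δ = 0.007 + 0.018 + 0.088 = 0.113.
At the golden rule the marginal product of capital equals n+g+δ: 0.25·k^(0.25−1) = 0.113. Solving, k_gold = (0.25/0.113)^(1/0.75) ≈ 2.8828.
Output: y_gold = k_gold^0.25 = 2.8828^0.25 ≈ 1.3030.

y_gold ≈ 1.3030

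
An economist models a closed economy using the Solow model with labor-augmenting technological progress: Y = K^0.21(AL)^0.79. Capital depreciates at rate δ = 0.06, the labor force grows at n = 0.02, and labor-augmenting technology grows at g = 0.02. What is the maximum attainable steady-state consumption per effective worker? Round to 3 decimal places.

Break-even investment rate: n + g + δ = 0.02 + 0.02 + 0.06 = 0.1.
Setting f'(k) = n+g+δ gives 0.21·k^(0.21−1) = 0.1, hence k_gold = (0.21/0.1)^(1/0.79) ≈ 2.5578.
y_gold = 2.5578^0.21 ≈ 1.2180.
c_gold = y_gold − (n+g+δ)·k_gold = 1.2180 − 0.1·2.5578 ≈ 0.9622.

c_gold ≈ 0.962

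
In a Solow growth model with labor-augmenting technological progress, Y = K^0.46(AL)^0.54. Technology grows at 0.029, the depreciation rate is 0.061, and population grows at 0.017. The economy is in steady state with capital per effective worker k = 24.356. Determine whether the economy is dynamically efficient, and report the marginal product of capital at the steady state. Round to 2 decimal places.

n + g + δ = 0.017 + 0.029 + 0.061 = 0.107.
MPK = 0.46·k^(0.46−1) = 0.46·24.356^(-0.54) ≈ 0.0820.
MPK < 0.107, so the economy is dynamically inefficient (over-saving).

dynamically inefficient; MPK ≈ 0.08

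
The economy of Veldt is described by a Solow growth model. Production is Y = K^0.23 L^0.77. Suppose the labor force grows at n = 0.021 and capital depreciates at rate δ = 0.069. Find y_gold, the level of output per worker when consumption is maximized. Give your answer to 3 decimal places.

y_gold ≈ 1.323

Break-even investment rate: n + δ = 0.021 + 0.069 = 0.09.
At the golden rule the marginal product of capital equals n+δ: 0.23·k^(0.23−1) = 0.09. Solving, k_gold = (0.23/0.09)^(1/0.77) ≈ 3.3822.
Output: y_gold = k_gold^0.23 = 3.3822^0.23 ≈ 1.3235.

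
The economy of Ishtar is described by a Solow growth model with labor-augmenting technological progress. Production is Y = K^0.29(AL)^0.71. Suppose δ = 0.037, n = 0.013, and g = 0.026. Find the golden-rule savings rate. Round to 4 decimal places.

s_gold = 0.2900

Break-even investment rate: n + g + δ = 0.013 + 0.026 + 0.037 = 0.076.
At the golden rule MPK = n+g+δ, and in any Cobb-Douglas steady state s = (n+g+δ)·k/y = MPK·k/y = capital's share 0.29.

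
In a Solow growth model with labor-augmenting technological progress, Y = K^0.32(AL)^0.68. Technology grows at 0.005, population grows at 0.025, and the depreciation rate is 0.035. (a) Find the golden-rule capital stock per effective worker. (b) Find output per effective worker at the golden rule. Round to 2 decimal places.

(a) k_gold ≈ 10.42; (b) y_gold ≈ 2.12

n + g + δ = 0.025 + 0.005 + 0.035 = 0.065.
Maximizing c = f(k) − (n+g+δ)·k gives f'(k) = n+g+δ, i.e. 0.32·k^(0.32−1) = 0.065, so k_gold = (0.32/0.065)^(1/0.68) ≈ 10.4231.
y_gold = 10.4231^0.32 ≈ 2.1172.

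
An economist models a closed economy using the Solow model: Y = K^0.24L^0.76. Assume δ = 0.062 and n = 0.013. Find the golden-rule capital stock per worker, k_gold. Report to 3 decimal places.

k_gold ≈ 4.620

Capital per worker breaks even when investment replaces (n + δ)·k; here n + δ = 0.075.
Setting f'(k) = n+δ gives 0.24·k^(0.24−1) = 0.075, hence k_gold = (0.24/0.075)^(1/0.76) ≈ 4.6203.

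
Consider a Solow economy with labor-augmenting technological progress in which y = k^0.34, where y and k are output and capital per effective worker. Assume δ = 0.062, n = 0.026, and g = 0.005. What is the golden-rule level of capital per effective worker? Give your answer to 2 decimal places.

k_gold ≈ 7.13

Capital per effective worker breaks even when investment replaces (n + g + δ)·k; here n + g + δ = 0.093.
Golden rule sets MPK = n+g+δ: 0.34·k^(0.34−1) = 0.093, so k_gold = (0.34/0.093)^(1/0.66) ≈ 7.1289.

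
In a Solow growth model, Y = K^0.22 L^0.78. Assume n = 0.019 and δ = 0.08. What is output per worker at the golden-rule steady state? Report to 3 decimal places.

Capital per worker breaks even when investment replaces (n + δ)·k; here n + δ = 0.099.
Golden rule sets MPK = n+δ: 0.22·k^(0.22−1) = 0.099, so k_gold = (0.22/0.099)^(1/0.78) ≈ 2.7836.
Output: y_gold = k_gold^0.22 = 2.7836^0.22 ≈ 1.2526.

y_gold ≈ 1.253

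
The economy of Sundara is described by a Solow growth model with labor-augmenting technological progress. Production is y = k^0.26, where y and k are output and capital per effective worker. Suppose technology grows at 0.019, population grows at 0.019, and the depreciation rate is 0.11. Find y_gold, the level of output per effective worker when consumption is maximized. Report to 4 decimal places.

Capital per effective worker breaks even when investment replaces (n + g + δ)·k; here n + g + δ = 0.148.
At the golden rule the marginal product of capital equals n+g+δ: 0.26·k^(0.26−1) = 0.148. Solving, k_gold = (0.26/0.148)^(1/0.74) ≈ 2.1414.
Output: y_gold = k_gold^0.26 = 2.1414^0.26 ≈ 1.2189.

y_gold ≈ 1.2189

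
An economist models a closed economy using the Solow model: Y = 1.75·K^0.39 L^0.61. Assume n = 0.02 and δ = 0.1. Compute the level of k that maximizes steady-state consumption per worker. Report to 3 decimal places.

k_gold ≈ 17.281

Capital per worker breaks even when investment replaces (n + δ)·k; here n + δ = 0.12.
Maximizing c = f(k) − (n+δ)·k gives f'(k) = n+δ, i.e. 0.39·1.75·k^(0.39−1) = 0.12, so k_gold = (0.39·1.75/0.12)^(1/0.61) ≈ 17.2813.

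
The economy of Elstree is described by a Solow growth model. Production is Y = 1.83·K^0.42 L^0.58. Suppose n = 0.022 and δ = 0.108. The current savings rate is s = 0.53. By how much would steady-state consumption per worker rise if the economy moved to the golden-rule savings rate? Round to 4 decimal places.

Break-even investment rate: n + δ = 0.022 + 0.108 = 0.13.
Current steady state (s = 0.53): k* = (0.53·1.83/0.13)^(1/0.58) ≈ 31.9742, y* = 1.83·31.9742^0.42 ≈ 7.8427, c* = (1−0.53)·7.8427 ≈ 3.6861.
At the golden rule the marginal product of capital equals n+δ: 0.42·1.83·k^(0.42−1) = 0.13. Solving, k_gold = (0.42·1.83/0.13)^(1/0.58) ≈ 21.4099.
y_gold = 1.83·21.4099^0.42 ≈ 6.6269, c_gold = y_gold − 0.13·k_gold ≈ 3.8436.
Gain: Δc = 3.8436 − 3.6861 ≈ 0.1575.

Δc ≈ 0.1575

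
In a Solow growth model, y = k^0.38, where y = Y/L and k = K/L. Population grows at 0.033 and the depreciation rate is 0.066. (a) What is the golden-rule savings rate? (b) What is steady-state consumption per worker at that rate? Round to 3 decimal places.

(a) s_gold = 0.380; (b) c_gold ≈ 1.414

n + δ = 0.033 + 0.066 = 0.099.
For Cobb-Douglas, s_gold equals capital's share: s_gold = 0.38.
Golden rule sets MPK = n+δ: 0.38·k^(0.38−1) = 0.099, so k_gold = (0.38/0.099)^(1/0.62) ≈ 8.7534.
y_gold = 8.7534^0.38 ≈ 2.2805; c_gold = (1−0.38)·y_gold ≈ 1.4139.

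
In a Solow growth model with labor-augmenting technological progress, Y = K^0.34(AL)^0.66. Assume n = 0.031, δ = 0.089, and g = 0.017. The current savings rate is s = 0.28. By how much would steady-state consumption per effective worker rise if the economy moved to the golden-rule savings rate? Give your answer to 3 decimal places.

Δc ≈ 0.014

n + g + δ = 0.031 + 0.017 + 0.089 = 0.137.
Current steady state (s = 0.28): k* = (0.28/0.137)^(1/0.66) ≈ 2.9537, y* = 2.9537^0.34 ≈ 1.4452, c* = (1−0.28)·1.4452 ≈ 1.0405.
Setting f'(k) = n+g+δ gives 0.34·k^(0.34−1) = 0.137, hence k_gold = (0.34/0.137)^(1/0.66) ≈ 3.9639.
y_gold = 3.9639^0.34 ≈ 1.5972, c_gold = y_gold − 0.137·k_gold ≈ 1.0542.
Gain: Δc = 1.0542 − 1.0405 ≈ 0.0136.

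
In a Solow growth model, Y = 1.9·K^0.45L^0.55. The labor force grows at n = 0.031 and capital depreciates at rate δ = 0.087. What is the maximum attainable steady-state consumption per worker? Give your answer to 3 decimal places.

Capital per worker breaks even when investment replaces (n + δ)·k; here n + δ = 0.118.
Maximizing c = f(k) − (n+δ)·k gives f'(k) = n+δ, i.e. 0.45·1.9·k^(0.45−1) = 0.118, so k_gold = (0.45·1.9/0.118)^(1/0.55) ≈ 36.6260.
y_gold = 1.9·36.6260^0.45 ≈ 9.6041.
c_gold = y_gold − (n+δ)·k_gold = 9.6041 − 0.118·36.6260 ≈ 5.2823.

c_gold ≈ 5.282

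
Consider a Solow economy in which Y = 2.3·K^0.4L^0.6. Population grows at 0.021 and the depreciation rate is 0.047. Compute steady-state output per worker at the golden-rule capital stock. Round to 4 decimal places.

Capital per worker breaks even when investment replaces (n + δ)·k; here n + δ = 0.068.
Maximizing c = f(k) − (n+δ)·k gives f'(k) = n+δ, i.e. 0.4·2.3·k^(0.4−1) = 0.068, so k_gold = (0.4·2.3/0.068)^(1/0.6) ≈ 76.8183.
Output: y_gold = 2.3·k_gold^0.4 = 2.3·76.8183^0.4 ≈ 13.0591.

y_gold ≈ 13.0591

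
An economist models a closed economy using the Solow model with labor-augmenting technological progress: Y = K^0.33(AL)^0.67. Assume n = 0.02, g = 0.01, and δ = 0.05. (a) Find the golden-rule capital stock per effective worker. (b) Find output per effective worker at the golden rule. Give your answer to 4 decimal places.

(a) k_gold ≈ 8.2898; (b) y_gold ≈ 2.0096

n + g + δ = 0.02 + 0.01 + 0.05 = 0.08.
Setting f'(k) = n+g+δ gives 0.33·k^(0.33−1) = 0.08, hence k_gold = (0.33/0.08)^(1/0.67) ≈ 8.2898.
y_gold = 8.2898^0.33 ≈ 2.0096.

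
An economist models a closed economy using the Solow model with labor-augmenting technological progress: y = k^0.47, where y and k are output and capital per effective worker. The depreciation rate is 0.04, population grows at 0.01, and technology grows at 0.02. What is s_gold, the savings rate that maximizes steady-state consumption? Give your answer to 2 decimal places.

s_gold = 0.47

The effective depreciation rate is n + g + δ = 0.01 + 0.02 + 0.04 = 0.07.
At the golden rule MPK = n+g+δ, and in any Cobb-Douglas steady state s = (n+g+δ)·k/y = MPK·k/y = capital's share 0.47.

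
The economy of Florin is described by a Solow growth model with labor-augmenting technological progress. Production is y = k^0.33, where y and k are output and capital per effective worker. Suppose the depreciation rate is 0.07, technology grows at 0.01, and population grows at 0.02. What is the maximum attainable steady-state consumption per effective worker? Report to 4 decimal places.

Break-even investment rate: n + g + δ = 0.02 + 0.01 + 0.07 = 0.1.
Maximizing c = f(k) − (n+g+δ)·k gives f'(k) = n+g+δ, i.e. 0.33·k^(0.33−1) = 0.1, so k_gold = (0.33/0.1)^(1/0.67) ≈ 5.9416.
y_gold = 5.9416^0.33 ≈ 1.8005.
c_gold = y_gold − (n+g+δ)·k_gold = 1.8005 − 0.1·5.9416 ≈ 1.2063.

c_gold ≈ 1.2063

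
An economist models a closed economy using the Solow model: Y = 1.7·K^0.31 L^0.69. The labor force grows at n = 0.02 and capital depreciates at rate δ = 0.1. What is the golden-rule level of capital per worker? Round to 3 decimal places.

Capital per worker breaks even when investment replaces (n + δ)·k; here n + δ = 0.12.
Setting f'(k) = n+δ gives 0.31·1.7·k^(0.31−1) = 0.12, hence k_gold = (0.31·1.7/0.12)^(1/0.69) ≈ 8.5378.

k_gold ≈ 8.538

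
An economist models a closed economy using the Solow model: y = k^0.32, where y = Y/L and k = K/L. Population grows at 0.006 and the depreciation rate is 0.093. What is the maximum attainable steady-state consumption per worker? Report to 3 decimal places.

The effective depreciation rate is n + δ = 0.006 + 0.093 = 0.099.
Setting f'(k) = n+δ gives 0.32·k^(0.32−1) = 0.099, hence k_gold = (0.32/0.099)^(1/0.68) ≈ 5.6142.
y_gold = 5.6142^0.32 ≈ 1.7369.
c_gold = y_gold − (n+δ)·k_gold = 1.7369 − 0.099·5.6142 ≈ 1.1811.

c_gold ≈ 1.181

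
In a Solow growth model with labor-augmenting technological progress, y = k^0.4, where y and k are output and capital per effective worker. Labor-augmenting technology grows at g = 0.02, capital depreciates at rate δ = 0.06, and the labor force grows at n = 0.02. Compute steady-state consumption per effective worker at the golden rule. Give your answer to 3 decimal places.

The effective depreciation rate is n + g + δ = 0.02 + 0.02 + 0.06 = 0.1.
At the golden rule the marginal product of capital equals n+g+δ: 0.4·k^(0.4−1) = 0.1. Solving, k_gold = (0.4/0.1)^(1/0.6) ≈ 10.0794.
y_gold = 10.0794^0.4 ≈ 2.5198.
c_gold = y_gold − (n+g+δ)·k_gold = 2.5198 − 0.1·10.0794 ≈ 1.5119.

c_gold ≈ 1.512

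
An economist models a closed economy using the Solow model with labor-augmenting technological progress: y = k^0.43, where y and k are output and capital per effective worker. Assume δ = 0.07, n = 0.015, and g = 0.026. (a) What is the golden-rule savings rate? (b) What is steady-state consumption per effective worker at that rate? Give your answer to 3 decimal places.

n + g + δ = 0.015 + 0.026 + 0.07 = 0.111.
For Cobb-Douglas, s_gold equals capital's share: s_gold = 0.43.
Maximizing c = f(k) − (n+g+δ)·k gives f'(k) = n+g+δ, i.e. 0.43·k^(0.43−1) = 0.111, so k_gold = (0.43/0.111)^(1/0.57) ≈ 10.7605.
y_gold = 10.7605^0.43 ≈ 2.7777; c_gold = (1−0.43)·y_gold ≈ 1.5833.

(a) s_gold = 0.430; (b) c_gold ≈ 1.583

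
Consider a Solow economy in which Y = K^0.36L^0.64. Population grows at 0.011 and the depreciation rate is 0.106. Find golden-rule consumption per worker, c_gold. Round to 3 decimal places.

The effective depreciation rate is n + δ = 0.011 + 0.106 = 0.117.
Maximizing c = f(k) − (n+δ)·k gives f'(k) = n+δ, i.e. 0.36·k^(0.36−1) = 0.117, so k_gold = (0.36/0.117)^(1/0.64) ≈ 5.7900.
y_gold = 5.7900^0.36 ≈ 1.8818.
c_gold = y_gold − (n+δ)·k_gold = 1.8818 − 0.117·5.7900 ≈ 1.2043.

c_gold ≈ 1.204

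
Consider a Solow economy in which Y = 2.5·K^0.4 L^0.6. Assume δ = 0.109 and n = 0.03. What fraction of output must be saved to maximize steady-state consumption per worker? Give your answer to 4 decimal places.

The effective depreciation rate is n + δ = 0.03 + 0.109 = 0.139.
At the golden rule MPK = n+δ, and in any Cobb-Douglas steady state s = (n+δ)·k/y = MPK·k/y = capital's share 0.4.

s_gold = 0.4000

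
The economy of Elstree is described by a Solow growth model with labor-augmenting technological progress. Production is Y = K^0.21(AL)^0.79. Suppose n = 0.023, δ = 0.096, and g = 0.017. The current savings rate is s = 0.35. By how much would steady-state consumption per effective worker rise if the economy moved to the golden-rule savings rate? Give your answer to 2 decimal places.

n + g + δ = 0.023 + 0.017 + 0.096 = 0.136.
Current steady state (s = 0.35): k* = (0.35/0.136)^(1/0.79) ≈ 3.3087, y* = 3.3087^0.21 ≈ 1.2857, c* = (1−0.35)·1.2857 ≈ 0.8357.
At the golden rule the marginal product of capital equals n+g+δ: 0.21·k^(0.21−1) = 0.136. Solving, k_gold = (0.21/0.136)^(1/0.79) ≈ 1.7331.
y_gold = 1.7331^0.21 ≈ 1.1224, c_gold = y_gold − 0.136·k_gold ≈ 0.8867.
Gain: Δc = 0.8867 − 0.8357 ≈ 0.0510.

Δc ≈ 0.05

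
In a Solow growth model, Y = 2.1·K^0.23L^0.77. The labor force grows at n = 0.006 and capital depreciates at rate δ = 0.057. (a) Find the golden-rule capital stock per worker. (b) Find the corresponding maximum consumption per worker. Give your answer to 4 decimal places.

(a) k_gold ≈ 14.0877; (b) c_gold ≈ 2.9713

Capital per worker breaks even when investment replaces (n + δ)·k; here n + δ = 0.063.
Maximizing c = f(k) − (n+δ)·k gives f'(k) = n+δ, i.e. 0.23·2.1·k^(0.23−1) = 0.063, so k_gold = (0.23·2.1/0.063)^(1/0.77) ≈ 14.0877.
y_gold = 2.1·14.0877^0.23 ≈ 3.8588; c_gold = y_gold − 0.063·k_gold ≈ 2.9713.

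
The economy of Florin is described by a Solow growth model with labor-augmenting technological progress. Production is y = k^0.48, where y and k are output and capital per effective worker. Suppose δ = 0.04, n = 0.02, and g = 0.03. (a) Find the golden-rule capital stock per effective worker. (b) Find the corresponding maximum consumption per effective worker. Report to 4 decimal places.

(a) k_gold ≈ 25.0077; (b) c_gold ≈ 2.4383

The effective depreciation rate is n + g + δ = 0.02 + 0.03 + 0.04 = 0.09.
At the golden rule the marginal product of capital equals n+g+δ: 0.48·k^(0.48−1) = 0.09. Solving, k_gold = (0.48/0.09)^(1/0.52) ≈ 25.0077.
y_gold = 25.0077^0.48 ≈ 4.6890; c_gold = y_gold − 0.09·k_gold ≈ 2.4383.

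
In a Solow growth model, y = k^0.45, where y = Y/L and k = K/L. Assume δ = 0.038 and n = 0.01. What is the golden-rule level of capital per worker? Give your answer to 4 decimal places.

Capital per worker breaks even when investment replaces (n + δ)·k; here n + δ = 0.048.
Setting f'(k) = n+δ gives 0.45·k^(0.45−1) = 0.048, hence k_gold = (0.45/0.048)^(1/0.55) ≈ 58.5087.

k_gold ≈ 58.5087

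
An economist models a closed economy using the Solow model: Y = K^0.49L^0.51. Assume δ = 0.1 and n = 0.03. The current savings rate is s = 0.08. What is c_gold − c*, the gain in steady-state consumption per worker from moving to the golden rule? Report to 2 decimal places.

Break-even investment rate: n + δ = 0.03 + 0.1 = 0.13.
Current steady state (s = 0.08): k* = (0.08/0.13)^(1/0.51) ≈ 0.3860, y* = 0.3860^0.49 ≈ 0.6272, c* = (1−0.08)·0.6272 ≈ 0.5770.
Maximizing c = f(k) − (n+δ)·k gives f'(k) = n+δ, i.e. 0.49·k^(0.49−1) = 0.13, so k_gold = (0.49/0.13)^(1/0.51) ≈ 13.4868.
y_gold = 13.4868^0.49 ≈ 3.5781, c_gold = y_gold − 0.13·k_gold ≈ 1.8248.
Gain: Δc = 1.8248 − 0.5770 ≈ 1.2478.

Δc ≈ 1.25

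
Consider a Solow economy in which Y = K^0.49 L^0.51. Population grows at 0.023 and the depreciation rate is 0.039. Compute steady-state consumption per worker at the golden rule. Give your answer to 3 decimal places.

Capital per worker breaks even when investment replaces (n + δ)·k; here n + δ = 0.062.
Setting f'(k) = n+δ gives 0.49·k^(0.49−1) = 0.062, hence k_gold = (0.49/0.062)^(1/0.51) ≈ 57.5971.
y_gold = 57.5971^0.49 ≈ 7.2878.
c_gold = y_gold − (n+δ)·k_gold = 7.2878 − 0.062·57.5971 ≈ 3.7168.

c_gold ≈ 3.717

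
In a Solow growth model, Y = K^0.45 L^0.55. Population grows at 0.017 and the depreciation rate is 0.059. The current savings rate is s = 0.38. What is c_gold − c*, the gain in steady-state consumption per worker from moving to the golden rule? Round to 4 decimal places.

Δc ≈ 0.0433

The effective depreciation rate is n + δ = 0.017 + 0.059 = 0.076.
Current steady state (s = 0.38): k* = (0.38/0.076)^(1/0.55) ≈ 18.6575, y* = 18.6575^0.45 ≈ 3.7315, c* = (1−0.38)·3.7315 ≈ 2.3135.
At the golden rule the marginal product of capital equals n+δ: 0.45·k^(0.45−1) = 0.076. Solving, k_gold = (0.45/0.076)^(1/0.55) ≈ 25.3724.
y_gold = 25.3724^0.45 ≈ 4.2851, c_gold = y_gold − 0.076·k_gold ≈ 2.3568.
Gain: Δc = 2.3568 − 2.3135 ≈ 0.0433.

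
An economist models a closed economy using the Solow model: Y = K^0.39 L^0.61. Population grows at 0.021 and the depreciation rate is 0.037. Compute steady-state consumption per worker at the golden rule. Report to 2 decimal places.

n + δ = 0.021 + 0.037 = 0.058.
Setting f'(k) = n+δ gives 0.39·k^(0.39−1) = 0.058, hence k_gold = (0.39/0.058)^(1/0.61) ≈ 22.7395.
y_gold = 22.7395^0.39 ≈ 3.3818.
c_gold = y_gold − (n+δ)·k_gold = 3.3818 − 0.058·22.7395 ≈ 2.0629.

c_gold ≈ 2.06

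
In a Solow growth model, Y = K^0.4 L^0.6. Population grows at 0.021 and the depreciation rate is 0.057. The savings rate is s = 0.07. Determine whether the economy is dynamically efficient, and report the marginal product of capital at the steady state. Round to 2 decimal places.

n + δ = 0.021 + 0.057 = 0.078.
Steady-state k*: s·k^0.4 = 0.078·k gives k* = (0.07/0.078)^(1/0.6) ≈ 0.8350.
MPK = 0.4·0.8350^(-0.6) ≈ 0.4457.
MPK > n+δ = 0.078, so the economy is dynamically efficient (under-saving).

dynamically efficient; MPK ≈ 0.45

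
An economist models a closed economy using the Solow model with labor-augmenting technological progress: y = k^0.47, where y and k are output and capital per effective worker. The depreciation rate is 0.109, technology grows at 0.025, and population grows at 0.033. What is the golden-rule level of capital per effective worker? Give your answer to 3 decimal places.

k_gold ≈ 7.045

Capital per effective worker breaks even when investment replaces (n + g + δ)·k; here n + g + δ = 0.167.
Golden rule sets MPK = n+g+δ: 0.47·k^(0.47−1) = 0.167, so k_gold = (0.47/0.167)^(1/0.53) ≈ 7.0451.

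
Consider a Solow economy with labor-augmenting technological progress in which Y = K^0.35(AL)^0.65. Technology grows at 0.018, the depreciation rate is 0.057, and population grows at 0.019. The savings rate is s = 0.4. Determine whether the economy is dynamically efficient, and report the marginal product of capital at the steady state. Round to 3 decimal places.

n + g + δ = 0.019 + 0.018 + 0.057 = 0.094.
Steady-state k*: s·k^0.35 = 0.094·k gives k* = (0.4/0.094)^(1/0.65) ≈ 9.2809.
MPK = 0.35·9.2809^(-0.65) ≈ 0.0823.
MPK < n+g+δ = 0.094, so the economy is dynamically inefficient (over-saving).

dynamically inefficient; MPK ≈ 0.082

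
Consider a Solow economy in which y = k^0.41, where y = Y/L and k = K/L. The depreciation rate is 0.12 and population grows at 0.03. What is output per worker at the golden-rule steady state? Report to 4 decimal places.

y_gold ≈ 2.0112

Capital per worker breaks even when investment replaces (n + δ)·k; here n + δ = 0.15.
Setting f'(k) = n+δ gives 0.41·k^(0.41−1) = 0.15, hence k_gold = (0.41/0.15)^(1/0.59) ≈ 5.4974.
Output: y_gold = k_gold^0.41 = 5.4974^0.41 ≈ 2.0112.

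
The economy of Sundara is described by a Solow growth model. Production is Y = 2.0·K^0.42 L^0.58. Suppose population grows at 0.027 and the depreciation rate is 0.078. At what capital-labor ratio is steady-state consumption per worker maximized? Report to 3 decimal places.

k_gold ≈ 36.062

Capital per worker breaks even when investment replaces (n + δ)·k; here n + δ = 0.105.
Maximizing c = f(k) − (n+δ)·k gives f'(k) = n+δ, i.e. 0.42·2.0·k^(0.42−1) = 0.105, so k_gold = (0.42·2.0/0.105)^(1/0.58) ≈ 36.0622.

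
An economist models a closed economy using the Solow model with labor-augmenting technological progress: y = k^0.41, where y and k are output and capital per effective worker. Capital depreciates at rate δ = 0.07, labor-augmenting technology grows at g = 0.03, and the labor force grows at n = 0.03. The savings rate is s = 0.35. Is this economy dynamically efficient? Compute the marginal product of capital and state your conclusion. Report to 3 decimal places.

n + g + δ = 0.03 + 0.03 + 0.07 = 0.13.
Steady-state k*: s·k^0.41 = 0.13·k gives k* = (0.35/0.13)^(1/0.59) ≈ 5.3583.
MPK = 0.41·5.3583^(-0.59) ≈ 0.1523.
MPK > n+g+δ = 0.13, so the economy is dynamically efficient (under-saving).

dynamically efficient; MPK ≈ 0.152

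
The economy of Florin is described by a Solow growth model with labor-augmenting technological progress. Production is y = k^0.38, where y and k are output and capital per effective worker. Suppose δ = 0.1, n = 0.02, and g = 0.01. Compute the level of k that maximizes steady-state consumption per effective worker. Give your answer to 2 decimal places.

k_gold ≈ 5.64

Break-even investment rate: n + g + δ = 0.02 + 0.01 + 0.1 = 0.13.
At the golden rule the marginal product of capital equals n+g+δ: 0.38·k^(0.38−1) = 0.13. Solving, k_gold = (0.38/0.13)^(1/0.62) ≈ 5.6410.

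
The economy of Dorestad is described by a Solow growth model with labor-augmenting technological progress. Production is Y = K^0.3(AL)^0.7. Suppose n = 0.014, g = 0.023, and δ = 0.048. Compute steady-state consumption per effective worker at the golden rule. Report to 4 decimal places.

c_gold ≈ 1.2018

Capital per effective worker breaks even when investment replaces (n + g + δ)·k; here n + g + δ = 0.085.
Golden rule sets MPK = n+g+δ: 0.3·k^(0.3−1) = 0.085, so k_gold = (0.3/0.085)^(1/0.7) ≈ 6.0594.
y_gold = 6.0594^0.3 ≈ 1.7168.
c_gold = y_gold − (n+g+δ)·k_gold = 1.7168 − 0.085·6.0594 ≈ 1.2018.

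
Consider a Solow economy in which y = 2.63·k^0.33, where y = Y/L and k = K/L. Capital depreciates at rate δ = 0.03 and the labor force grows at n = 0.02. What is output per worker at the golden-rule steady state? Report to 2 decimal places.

y_gold ≈ 10.73

n + δ = 0.02 + 0.03 = 0.05.
Golden rule sets MPK = n+δ: 0.33·2.63·k^(0.33−1) = 0.05, so k_gold = (0.33·2.63/0.05)^(1/0.67) ≈ 70.7945.
Output: y_gold = 2.63·k_gold^0.33 = 2.63·70.7945^0.33 ≈ 10.7264.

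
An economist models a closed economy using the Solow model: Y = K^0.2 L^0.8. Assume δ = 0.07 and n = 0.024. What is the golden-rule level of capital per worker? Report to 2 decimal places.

k_gold ≈ 2.57

Break-even investment rate: n + δ = 0.024 + 0.07 = 0.094.
At the golden rule the marginal product of capital equals n+δ: 0.2·k^(0.2−1) = 0.094. Solving, k_gold = (0.2/0.094)^(1/0.8) ≈ 2.5697.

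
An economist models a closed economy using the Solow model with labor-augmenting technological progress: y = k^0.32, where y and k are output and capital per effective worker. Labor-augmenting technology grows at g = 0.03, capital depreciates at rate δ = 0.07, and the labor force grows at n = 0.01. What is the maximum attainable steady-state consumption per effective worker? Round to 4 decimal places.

The effective depreciation rate is n + g + δ = 0.01 + 0.03 + 0.07 = 0.11.
Maximizing c = f(k) − (n+g+δ)·k gives f'(k) = n+g+δ, i.e. 0.32·k^(0.32−1) = 0.11, so k_gold = (0.32/0.11)^(1/0.68) ≈ 4.8083.
y_gold = 4.8083^0.32 ≈ 1.6529.
c_gold = y_gold − (n+g+δ)·k_gold = 1.6529 − 0.11·4.8083 ≈ 1.1240.

c_gold ≈ 1.1240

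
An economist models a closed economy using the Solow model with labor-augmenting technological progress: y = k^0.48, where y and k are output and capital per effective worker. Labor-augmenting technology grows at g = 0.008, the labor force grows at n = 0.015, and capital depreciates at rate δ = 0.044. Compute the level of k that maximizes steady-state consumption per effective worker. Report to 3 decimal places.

k_gold ≈ 44.111

Capital per effective worker breaks even when investment replaces (n + g + δ)·k; here n + g + δ = 0.067.
Setting f'(k) = n+g+δ gives 0.48·k^(0.48−1) = 0.067, hence k_gold = (0.48/0.067)^(1/0.52) ≈ 44.1114.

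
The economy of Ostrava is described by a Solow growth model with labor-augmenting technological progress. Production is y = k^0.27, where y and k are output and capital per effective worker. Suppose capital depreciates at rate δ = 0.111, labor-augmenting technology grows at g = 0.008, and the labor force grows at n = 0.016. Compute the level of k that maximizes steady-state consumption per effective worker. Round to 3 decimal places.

Break-even investment rate: n + g + δ = 0.016 + 0.008 + 0.111 = 0.135.
Setting f'(k) = n+g+δ gives 0.27·k^(0.27−1) = 0.135, hence k_gold = (0.27/0.135)^(1/0.73) ≈ 2.5845.

k_gold ≈ 2.584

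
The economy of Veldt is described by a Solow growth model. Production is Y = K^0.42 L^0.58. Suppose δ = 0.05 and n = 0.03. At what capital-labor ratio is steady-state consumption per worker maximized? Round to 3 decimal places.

k_gold ≈ 17.444

Capital per worker breaks even when investment replaces (n + δ)·k; here n + δ = 0.08.
Golden rule sets MPK = n+δ: 0.42·k^(0.42−1) = 0.08, so k_gold = (0.42/0.08)^(1/0.58) ≈ 17.4443.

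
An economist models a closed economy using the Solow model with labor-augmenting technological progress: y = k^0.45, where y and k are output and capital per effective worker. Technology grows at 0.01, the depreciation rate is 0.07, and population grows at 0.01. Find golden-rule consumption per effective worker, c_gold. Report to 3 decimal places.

n + g + δ = 0.01 + 0.01 + 0.07 = 0.09.
Golden rule sets MPK = n+g+δ: 0.45·k^(0.45−1) = 0.09, so k_gold = (0.45/0.09)^(1/0.55) ≈ 18.6575.
y_gold = 18.6575^0.45 ≈ 3.7315.
c_gold = y_gold − (n+g+δ)·k_gold = 3.7315 − 0.09·18.6575 ≈ 2.0523.

c_gold ≈ 2.052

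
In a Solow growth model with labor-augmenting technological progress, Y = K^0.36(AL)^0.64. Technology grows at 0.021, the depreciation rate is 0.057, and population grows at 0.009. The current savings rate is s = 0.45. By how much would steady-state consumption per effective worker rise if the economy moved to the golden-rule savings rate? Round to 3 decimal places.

Δc ≈ 0.037

Break-even investment rate: n + g + δ = 0.009 + 0.021 + 0.057 = 0.087.
Current steady state (s = 0.45): k* = (0.45/0.087)^(1/0.64) ≈ 13.0360, y* = 13.0360^0.36 ≈ 2.5203, c* = (1−0.45)·2.5203 ≈ 1.3862.
Maximizing c = f(k) − (n+g+δ)·k gives f'(k) = n+g+δ, i.e. 0.36·k^(0.36−1) = 0.087, so k_gold = (0.36/0.087)^(1/0.64) ≈ 9.1986.
y_gold = 9.1986^0.36 ≈ 2.2230, c_gold = y_gold − 0.087·k_gold ≈ 1.4227.
Gain: Δc = 1.4227 − 1.3862 ≈ 0.0366.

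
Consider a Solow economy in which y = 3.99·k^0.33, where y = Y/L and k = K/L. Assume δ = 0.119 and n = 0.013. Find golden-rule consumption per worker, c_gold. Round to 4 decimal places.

c_gold ≈ 8.2995

Break-even investment rate: n + δ = 0.013 + 0.119 = 0.132.
Golden rule sets MPK = n+δ: 0.33·3.99·k^(0.33−1) = 0.132, so k_gold = (0.33·3.99/0.132)^(1/0.67) ≈ 30.9681.
y_gold = 3.99·30.9681^0.33 ≈ 12.3872.
c_gold = y_gold − (n+δ)·k_gold = 12.3872 − 0.132·30.9681 ≈ 8.2995.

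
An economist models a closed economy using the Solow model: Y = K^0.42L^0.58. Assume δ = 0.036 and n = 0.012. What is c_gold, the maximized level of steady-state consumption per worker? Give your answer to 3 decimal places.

c_gold ≈ 2.790

Capital per worker breaks even when investment replaces (n + δ)·k; here n + δ = 0.048.
Maximizing c = f(k) − (n+δ)·k gives f'(k) = n+δ, i.e. 0.42·k^(0.42−1) = 0.048, so k_gold = (0.42/0.048)^(1/0.58) ≈ 42.0874.
y_gold = 42.0874^0.42 ≈ 4.8100.
c_gold = y_gold − (n+δ)·k_gold = 4.8100 − 0.048·42.0874 ≈ 2.7898.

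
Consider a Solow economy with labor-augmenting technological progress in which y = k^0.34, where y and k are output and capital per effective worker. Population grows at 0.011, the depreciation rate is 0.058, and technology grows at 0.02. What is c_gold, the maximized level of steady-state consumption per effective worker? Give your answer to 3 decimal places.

c_gold ≈ 1.316

The effective depreciation rate is n + g + δ = 0.011 + 0.02 + 0.058 = 0.089.
Maximizing c = f(k) − (n+g+δ)·k gives f'(k) = n+g+δ, i.e. 0.34·k^(0.34−1) = 0.089, so k_gold = (0.34/0.089)^(1/0.66) ≈ 7.6200.
y_gold = 7.6200^0.34 ≈ 1.9946.
c_gold = y_gold − (n+g+δ)·k_gold = 1.9946 − 0.089·7.6200 ≈ 1.3165.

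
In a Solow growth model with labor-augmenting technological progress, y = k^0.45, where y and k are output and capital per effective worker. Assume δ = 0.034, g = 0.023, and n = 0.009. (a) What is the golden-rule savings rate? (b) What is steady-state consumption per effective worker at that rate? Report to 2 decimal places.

Break-even investment rate: n + g + δ = 0.009 + 0.023 + 0.034 = 0.066.
For Cobb-Douglas, s_gold equals capital's share: s_gold = 0.45.
At the golden rule the marginal product of capital equals n+g+δ: 0.45·k^(0.45−1) = 0.066. Solving, k_gold = (0.45/0.066)^(1/0.55) ≈ 32.7915.
y_gold = 32.7915^0.45 ≈ 4.8094; c_gold = (1−0.45)·y_gold ≈ 2.6452.

(a) s_gold = 0.45; (b) c_gold ≈ 2.65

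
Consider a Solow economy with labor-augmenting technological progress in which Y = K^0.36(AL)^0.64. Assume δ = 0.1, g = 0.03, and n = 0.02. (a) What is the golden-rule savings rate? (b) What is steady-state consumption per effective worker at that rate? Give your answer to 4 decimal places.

(a) s_gold = 0.3600; (b) c_gold ≈ 1.0472

Break-even investment rate: n + g + δ = 0.02 + 0.03 + 0.1 = 0.15.
For Cobb-Douglas, s_gold equals capital's share: s_gold = 0.36.
Maximizing c = f(k) − (n+g+δ)·k gives f'(k) = n+g+δ, i.e. 0.36·k^(0.36−1) = 0.15, so k_gold = (0.36/0.15)^(1/0.64) ≈ 3.9272.
y_gold = 3.9272^0.36 ≈ 1.6363; c_gold = (1−0.36)·y_gold ≈ 1.0472.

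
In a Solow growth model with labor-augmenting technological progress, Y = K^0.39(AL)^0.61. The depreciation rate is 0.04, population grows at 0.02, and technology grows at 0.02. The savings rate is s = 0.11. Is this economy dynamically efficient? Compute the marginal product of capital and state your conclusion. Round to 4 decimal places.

dynamically efficient; MPK ≈ 0.2836

Capital per effective worker breaks even when investment replaces (n + g + δ)·k; here n + g + δ = 0.08.
Steady-state k*: s·k^0.39 = 0.08·k gives k* = (0.11/0.08)^(1/0.61) ≈ 1.6855.
MPK = 0.39·1.6855^(-0.61) ≈ 0.2836.
MPK > n+g+δ = 0.08, so the economy is dynamically efficient (under-saving).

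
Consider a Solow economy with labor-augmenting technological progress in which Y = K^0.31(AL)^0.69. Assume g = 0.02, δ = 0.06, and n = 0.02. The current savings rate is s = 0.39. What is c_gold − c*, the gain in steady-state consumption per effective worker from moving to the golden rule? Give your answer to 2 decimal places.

Capital per effective worker breaks even when investment replaces (n + g + δ)·k; here n + g + δ = 0.1.
Current steady state (s = 0.39): k* = (0.39/0.1)^(1/0.69) ≈ 7.1881, y* = 7.1881^0.31 ≈ 1.8431, c* = (1−0.39)·1.8431 ≈ 1.1243.
Golden rule sets MPK = n+g+δ: 0.31·k^(0.31−1) = 0.1, so k_gold = (0.31/0.1)^(1/0.69) ≈ 5.1537.
y_gold = 5.1537^0.31 ≈ 1.6625, c_gold = y_gold − 0.1·k_gold ≈ 1.1471.
Gain: Δc = 1.1471 − 1.1243 ≈ 0.0228.

Δc ≈ 0.02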